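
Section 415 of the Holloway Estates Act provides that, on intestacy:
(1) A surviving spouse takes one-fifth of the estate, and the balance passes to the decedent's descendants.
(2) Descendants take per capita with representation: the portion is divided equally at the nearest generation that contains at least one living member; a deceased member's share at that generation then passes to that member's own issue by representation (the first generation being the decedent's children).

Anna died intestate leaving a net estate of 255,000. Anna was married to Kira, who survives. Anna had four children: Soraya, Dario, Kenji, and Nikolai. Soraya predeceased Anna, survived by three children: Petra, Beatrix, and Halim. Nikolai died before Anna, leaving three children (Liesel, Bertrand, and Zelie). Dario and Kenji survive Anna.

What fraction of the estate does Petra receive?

Petra receives 1/15 of the estate.

Kira takes one-fifth of 255,000 = 51,000. The remaining 204,000 passes to the descendants.
The descendants' portion (204,000) is divided into 4 shares of 51,000: Dario and Kenji each take 51,000; Soraya's 51,000 share passes to Soraya's issue; Nikolai's 51,000 share passes to Nikolai's issue.
Soraya's share (51,000) is divided into 3 shares of 17,000: Petra, Beatrix, and Halim each take 17,000.
Nikolai's share (51,000) is divided into 3 shares of 17,000: Liesel, Bertrand, and Zelie each take 17,000.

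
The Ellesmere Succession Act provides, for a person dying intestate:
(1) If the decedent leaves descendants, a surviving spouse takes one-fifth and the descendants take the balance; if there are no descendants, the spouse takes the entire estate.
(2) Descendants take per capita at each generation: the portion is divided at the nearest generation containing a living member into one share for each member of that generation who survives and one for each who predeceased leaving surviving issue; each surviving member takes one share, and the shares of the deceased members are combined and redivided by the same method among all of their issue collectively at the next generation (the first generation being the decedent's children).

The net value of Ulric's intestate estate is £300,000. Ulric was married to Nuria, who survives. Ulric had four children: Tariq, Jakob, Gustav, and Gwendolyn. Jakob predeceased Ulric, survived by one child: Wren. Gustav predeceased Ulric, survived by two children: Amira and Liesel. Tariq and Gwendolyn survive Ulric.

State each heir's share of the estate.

Nuria takes one-fifth of £300,000 = £60,000. The remaining £240,000 passes to the descendants.
The descendants' portion (£240,000) is divided at the children's generation into 4 shares of £60,000. Tariq and Gwendolyn each take £60,000. The 2 shares of the deceased (Jakob and Gustav) are combined into a pool of £120,000.
That pool (£120,000) is divided at the grandchildren's generation equally among Wren, Amira, and Liesel: £40,000 each.

Nuria: £60,000; Tariq: £60,000; Wren: £40,000; Amira: £40,000; Liesel: £40,000; Gwendolyn: £60,000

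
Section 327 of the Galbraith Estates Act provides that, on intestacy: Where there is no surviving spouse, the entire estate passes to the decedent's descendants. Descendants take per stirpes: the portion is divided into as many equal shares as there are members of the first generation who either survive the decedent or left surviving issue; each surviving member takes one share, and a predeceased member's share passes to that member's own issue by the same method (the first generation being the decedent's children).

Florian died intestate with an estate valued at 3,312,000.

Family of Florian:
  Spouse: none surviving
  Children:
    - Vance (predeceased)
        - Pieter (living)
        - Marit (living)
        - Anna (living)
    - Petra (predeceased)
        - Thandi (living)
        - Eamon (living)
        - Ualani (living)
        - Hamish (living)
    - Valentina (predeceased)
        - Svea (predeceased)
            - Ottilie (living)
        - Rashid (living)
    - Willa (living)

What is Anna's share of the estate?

The entire 3,312,000 passes to the descendants.
That amount (3,312,000) is divided into 4 shares of 828,000: Willa takes 828,000; Vance's 828,000 share passes to Vance's issue; Petra's 828,000 share passes to Petra's issue; Valentina's 828,000 share passes to Valentina's issue.
Vance's share (828,000) is divided into 3 shares of 276,000: Pieter, Marit, and Anna each take 276,000.
Petra's share (828,000) is divided into 4 shares of 207,000: Thandi, Eamon, Ualani, and Hamish each take 207,000.
Valentina's share (828,000) is divided into 2 shares of 414,000: Rashid takes 414,000; Svea's 414,000 share passes to Svea's issue.
Svea's share (414,000) passes entirely to Ottilie.

Anna receives 276,000.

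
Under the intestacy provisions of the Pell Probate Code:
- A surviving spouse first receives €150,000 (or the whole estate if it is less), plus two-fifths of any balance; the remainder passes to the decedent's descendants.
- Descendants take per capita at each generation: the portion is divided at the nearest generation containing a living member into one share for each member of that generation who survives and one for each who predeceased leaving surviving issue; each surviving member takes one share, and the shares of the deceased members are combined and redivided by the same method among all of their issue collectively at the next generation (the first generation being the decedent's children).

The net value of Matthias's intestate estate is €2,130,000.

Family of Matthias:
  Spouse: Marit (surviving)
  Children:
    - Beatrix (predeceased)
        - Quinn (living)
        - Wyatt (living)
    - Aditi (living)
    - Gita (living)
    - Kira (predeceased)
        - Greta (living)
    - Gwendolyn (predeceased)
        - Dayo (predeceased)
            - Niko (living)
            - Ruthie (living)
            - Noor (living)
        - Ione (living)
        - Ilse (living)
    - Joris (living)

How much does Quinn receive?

Quinn receives €99,000.

Marit first takes €150,000, leaving a balance of €1,980,000. Marit then takes two-fifths of the balance (€792,000), for a total of €942,000. The remaining €1,188,000 passes to the descendants.
The descendants' portion (€1,188,000) is divided at the children's generation into 6 shares of €198,000. Aditi, Gita, and Joris each take €198,000. The 3 shares of the deceased (Beatrix, Kira, and Gwendolyn) are combined into a pool of €594,000.
That pool (€594,000) is divided at the grandchildren's generation into 6 shares of €99,000. Quinn, Wyatt, Greta, Ione, and Ilse each take €99,000. The remaining share for the deceased Dayo (€99,000) is carried to the next generation.
That pool (€99,000) is divided at the great-grandchildren's generation equally among Niko, Ruthie, and Noor: €33,000 each.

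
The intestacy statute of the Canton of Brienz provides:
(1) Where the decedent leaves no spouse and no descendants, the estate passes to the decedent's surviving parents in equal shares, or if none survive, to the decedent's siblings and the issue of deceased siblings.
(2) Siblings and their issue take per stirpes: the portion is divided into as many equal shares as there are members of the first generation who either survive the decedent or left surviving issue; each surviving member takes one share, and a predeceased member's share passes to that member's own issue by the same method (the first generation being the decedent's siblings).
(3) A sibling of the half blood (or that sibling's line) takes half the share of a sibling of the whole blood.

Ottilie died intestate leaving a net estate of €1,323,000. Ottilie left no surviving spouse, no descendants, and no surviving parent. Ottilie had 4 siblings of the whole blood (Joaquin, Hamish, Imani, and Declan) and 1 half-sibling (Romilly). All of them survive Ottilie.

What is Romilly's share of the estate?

Romilly receives €147,000.

The entire €1,323,000 passes to the siblings and their issue.
Counting each half-blood sibling's line as half a unit, there are 9/2 units in €1,323,000, so one unit is €294,000. Whole-blood lines (Joaquin, Hamish, Imani, and Declan) take €294,000 each; half-blood lines (Romilly) take €147,000 each.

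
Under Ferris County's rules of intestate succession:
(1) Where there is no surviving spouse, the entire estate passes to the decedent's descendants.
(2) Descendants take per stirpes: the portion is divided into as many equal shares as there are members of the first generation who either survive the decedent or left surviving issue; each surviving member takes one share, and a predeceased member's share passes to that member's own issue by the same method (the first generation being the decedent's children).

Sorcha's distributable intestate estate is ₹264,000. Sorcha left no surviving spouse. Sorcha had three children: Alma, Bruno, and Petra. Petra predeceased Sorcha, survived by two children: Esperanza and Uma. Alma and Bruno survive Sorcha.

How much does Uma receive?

The entire ₹264,000 passes to the descendants.
That amount (₹264,000) is divided into 3 shares of ₹88,000: Alma and Bruno each take ₹88,000; Petra's ₹88,000 share passes to Petra's issue.
Petra's share (₹88,000) is divided into 2 shares of ₹44,000: Esperanza and Uma each take ₹44,000.

Uma receives ₹44,000.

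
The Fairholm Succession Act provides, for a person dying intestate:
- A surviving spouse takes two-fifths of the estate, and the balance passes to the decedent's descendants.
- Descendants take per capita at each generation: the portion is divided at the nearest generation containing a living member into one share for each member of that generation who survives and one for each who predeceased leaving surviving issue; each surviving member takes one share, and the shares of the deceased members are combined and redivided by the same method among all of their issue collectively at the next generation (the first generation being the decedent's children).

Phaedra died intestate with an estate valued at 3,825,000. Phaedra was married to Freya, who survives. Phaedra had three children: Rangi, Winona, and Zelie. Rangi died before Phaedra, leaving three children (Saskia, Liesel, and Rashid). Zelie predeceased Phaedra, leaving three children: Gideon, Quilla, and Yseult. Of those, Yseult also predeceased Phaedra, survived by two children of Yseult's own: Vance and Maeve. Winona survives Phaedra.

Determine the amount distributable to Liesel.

Freya takes two-fifths of 3,825,000 = 1,530,000. The remaining 2,295,000 passes to the descendants.
The descendants' portion (2,295,000) is divided at the children's generation into 3 shares of 765,000. Winona takes 765,000. The 2 shares of the deceased (Rangi and Zelie) are combined into a pool of 1,530,000.
That pool (1,530,000) is divided at the grandchildren's generation into 6 shares of 255,000. Saskia, Liesel, Rashid, Gideon, and Quilla each take 255,000. The remaining share for the deceased Yseult (255,000) is carried to the next generation.
That pool (255,000) is divided at the great-grandchildren's generation equally among Vance and Maeve: 127,500 each.

Liesel receives 255,000.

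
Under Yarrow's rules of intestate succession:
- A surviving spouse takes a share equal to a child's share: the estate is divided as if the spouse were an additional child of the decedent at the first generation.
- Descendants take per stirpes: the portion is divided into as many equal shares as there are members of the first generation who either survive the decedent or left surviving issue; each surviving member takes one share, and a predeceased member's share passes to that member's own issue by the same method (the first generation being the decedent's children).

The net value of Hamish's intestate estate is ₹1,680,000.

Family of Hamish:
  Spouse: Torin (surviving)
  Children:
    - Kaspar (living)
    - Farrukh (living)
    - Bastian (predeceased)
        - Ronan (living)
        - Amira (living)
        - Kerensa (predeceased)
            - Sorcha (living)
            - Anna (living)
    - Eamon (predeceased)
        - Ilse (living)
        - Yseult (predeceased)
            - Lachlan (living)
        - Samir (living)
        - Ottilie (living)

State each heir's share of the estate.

The spouse counts as an additional share at the children's level, so there are 5 primary shares of ₹336,000. Torin takes one such share (₹336,000).
The children's combined portion (₹1,344,000) is divided into 4 shares of ₹336,000: Kaspar and Farrukh each take ₹336,000; Bastian's ₹336,000 share passes to Bastian's issue; Eamon's ₹336,000 share passes to Eamon's issue.
Bastian's share (₹336,000) is divided into 3 shares of ₹112,000: Ronan and Amira each take ₹112,000; Kerensa's ₹112,000 share passes to Kerensa's issue.
Kerensa's share (₹112,000) is divided into 2 shares of ₹56,000: Sorcha and Anna each take ₹56,000.
Eamon's share (₹336,000) is divided into 4 shares of ₹84,000: Ilse, Samir, and Ottilie each take ₹84,000; Yseult's ₹84,000 share passes to Yseult's issue.
Yseult's share (₹84,000) passes entirely to Lachlan.

Torin: ₹336,000; Kaspar: ₹336,000; Farrukh: ₹336,000; Ronan: ₹112,000; Amira: ₹112,000; Sorcha: ₹56,000; Anna: ₹56,000; Ilse: ₹84,000; Lachlan: ₹84,000; Samir: ₹84,000; Ottilie: ₹84,000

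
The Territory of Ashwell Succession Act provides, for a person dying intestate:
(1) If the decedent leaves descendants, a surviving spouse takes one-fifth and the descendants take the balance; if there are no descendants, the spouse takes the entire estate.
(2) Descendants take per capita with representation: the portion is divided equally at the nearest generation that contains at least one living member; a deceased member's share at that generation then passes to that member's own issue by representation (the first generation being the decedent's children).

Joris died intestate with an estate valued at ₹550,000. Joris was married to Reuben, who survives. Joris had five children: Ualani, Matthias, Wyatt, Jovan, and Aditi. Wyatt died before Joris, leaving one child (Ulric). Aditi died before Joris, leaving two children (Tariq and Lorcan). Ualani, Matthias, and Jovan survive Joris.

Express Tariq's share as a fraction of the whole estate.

Tariq receives 2/25 of the estate.

Reuben takes one-fifth of ₹550,000 = ₹110,000. The remaining ₹440,000 passes to the descendants.
The descendants' portion (₹440,000) is divided into 5 shares of ₹88,000: Ualani, Matthias, and Jovan each take ₹88,000; Wyatt's ₹88,000 share passes to Wyatt's issue; Aditi's ₹88,000 share passes to Aditi's issue.
Wyatt's share (₹88,000) passes entirely to Ulric.
Aditi's share (₹88,000) is divided into 2 shares of ₹44,000: Tariq and Lorcan each take ₹44,000.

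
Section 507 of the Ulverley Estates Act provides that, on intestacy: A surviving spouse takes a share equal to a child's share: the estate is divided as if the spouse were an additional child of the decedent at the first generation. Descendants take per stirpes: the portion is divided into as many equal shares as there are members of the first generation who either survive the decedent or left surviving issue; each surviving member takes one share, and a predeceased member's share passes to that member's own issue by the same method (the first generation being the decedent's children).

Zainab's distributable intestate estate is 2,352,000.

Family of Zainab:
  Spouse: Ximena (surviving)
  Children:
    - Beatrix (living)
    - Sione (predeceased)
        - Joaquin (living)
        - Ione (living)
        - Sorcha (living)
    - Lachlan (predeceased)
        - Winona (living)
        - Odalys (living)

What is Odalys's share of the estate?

Odalys receives 294,000.

The spouse counts as an additional share at the children's level, so there are 4 primary shares of 588,000. Ximena takes one such share (588,000).
The children's combined portion (1,764,000) is divided into 3 shares of 588,000: Beatrix takes 588,000; Sione's 588,000 share passes to Sione's issue; Lachlan's 588,000 share passes to Lachlan's issue.
Sione's share (588,000) is divided into 3 shares of 196,000: Joaquin, Ione, and Sorcha each take 196,000.
Lachlan's share (588,000) is divided into 2 shares of 294,000: Winona and Odalys each take 294,000.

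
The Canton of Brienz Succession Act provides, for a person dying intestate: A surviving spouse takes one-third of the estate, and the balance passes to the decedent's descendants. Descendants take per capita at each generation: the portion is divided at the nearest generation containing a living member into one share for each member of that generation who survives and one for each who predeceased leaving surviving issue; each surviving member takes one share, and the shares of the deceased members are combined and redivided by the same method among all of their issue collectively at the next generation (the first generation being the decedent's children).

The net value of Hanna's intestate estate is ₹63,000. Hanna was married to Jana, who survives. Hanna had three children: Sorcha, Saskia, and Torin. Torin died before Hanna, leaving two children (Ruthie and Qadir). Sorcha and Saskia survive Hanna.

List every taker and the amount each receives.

Jana: ₹21,000; Sorcha: ₹14,000; Saskia: ₹14,000; Ruthie: ₹7,000; Qadir: ₹7,000

Jana takes one-third of ₹63,000 = ₹21,000. The remaining ₹42,000 passes to the descendants.
The descendants' portion (₹42,000) is divided at the children's generation into 3 shares of ₹14,000. Sorcha and Saskia each take ₹14,000. The remaining share for the deceased Torin (₹14,000) is carried to the next generation.
That pool (₹14,000) is divided at the grandchildren's generation equally among Ruthie and Qadir: ₹7,000 each.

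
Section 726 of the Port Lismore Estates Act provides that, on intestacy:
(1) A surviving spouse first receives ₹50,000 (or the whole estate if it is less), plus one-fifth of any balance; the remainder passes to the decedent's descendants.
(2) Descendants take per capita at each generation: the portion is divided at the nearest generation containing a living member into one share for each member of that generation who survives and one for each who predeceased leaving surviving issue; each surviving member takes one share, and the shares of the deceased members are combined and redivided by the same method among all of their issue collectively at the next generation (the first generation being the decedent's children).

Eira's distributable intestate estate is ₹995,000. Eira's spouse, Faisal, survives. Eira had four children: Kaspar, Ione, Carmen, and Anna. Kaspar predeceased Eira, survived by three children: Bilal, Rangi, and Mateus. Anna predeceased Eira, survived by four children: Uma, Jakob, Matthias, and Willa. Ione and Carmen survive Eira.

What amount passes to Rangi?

Rangi receives ₹54,000.

Faisal first takes ₹50,000, leaving a balance of ₹945,000. Faisal then takes one-fifth of the balance (₹189,000), for a total of ₹239,000. The remaining ₹756,000 passes to the descendants.
The descendants' portion (₹756,000) is divided at the children's generation into 4 shares of ₹189,000. Ione and Carmen each take ₹189,000. The 2 shares of the deceased (Kaspar and Anna) are combined into a pool of ₹378,000.
That pool (₹378,000) is divided at the grandchildren's generation equally among Bilal, Rangi, Mateus, Uma, Jakob, Matthias, and Willa: ₹54,000 each.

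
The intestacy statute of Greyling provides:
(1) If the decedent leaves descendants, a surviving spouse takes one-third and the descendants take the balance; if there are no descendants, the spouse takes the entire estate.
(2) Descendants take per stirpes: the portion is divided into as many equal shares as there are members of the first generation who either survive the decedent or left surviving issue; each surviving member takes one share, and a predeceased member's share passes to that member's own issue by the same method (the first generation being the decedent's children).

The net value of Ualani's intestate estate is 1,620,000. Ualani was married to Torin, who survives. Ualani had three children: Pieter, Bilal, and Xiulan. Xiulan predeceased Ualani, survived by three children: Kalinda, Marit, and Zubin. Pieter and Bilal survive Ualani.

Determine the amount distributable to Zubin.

Torin takes one-third of 1,620,000 = 540,000. The remaining 1,080,000 passes to the descendants.
The descendants' portion (1,080,000) is divided into 3 shares of 360,000: Pieter and Bilal each take 360,000; Xiulan's 360,000 share passes to Xiulan's issue.
Xiulan's share (360,000) is divided into 3 shares of 120,000: Kalinda, Marit, and Zubin each take 120,000.

Zubin receives 120,000.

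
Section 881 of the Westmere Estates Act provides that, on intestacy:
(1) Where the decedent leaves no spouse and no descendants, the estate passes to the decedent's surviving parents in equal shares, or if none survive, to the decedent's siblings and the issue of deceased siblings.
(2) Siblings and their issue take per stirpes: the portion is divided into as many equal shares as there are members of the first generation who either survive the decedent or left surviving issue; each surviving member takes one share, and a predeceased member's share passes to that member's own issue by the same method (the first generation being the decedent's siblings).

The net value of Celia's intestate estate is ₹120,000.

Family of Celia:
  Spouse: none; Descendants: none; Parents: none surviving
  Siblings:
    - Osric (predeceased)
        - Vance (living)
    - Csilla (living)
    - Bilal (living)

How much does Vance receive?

Vance receives ₹40,000.

The entire ₹120,000 passes to the siblings and their issue.
That amount (₹120,000) is divided into 3 shares of ₹40,000: Csilla and Bilal each take ₹40,000; Osric's ₹40,000 share passes to Osric's issue.
Osric's share (₹40,000) passes entirely to Vance.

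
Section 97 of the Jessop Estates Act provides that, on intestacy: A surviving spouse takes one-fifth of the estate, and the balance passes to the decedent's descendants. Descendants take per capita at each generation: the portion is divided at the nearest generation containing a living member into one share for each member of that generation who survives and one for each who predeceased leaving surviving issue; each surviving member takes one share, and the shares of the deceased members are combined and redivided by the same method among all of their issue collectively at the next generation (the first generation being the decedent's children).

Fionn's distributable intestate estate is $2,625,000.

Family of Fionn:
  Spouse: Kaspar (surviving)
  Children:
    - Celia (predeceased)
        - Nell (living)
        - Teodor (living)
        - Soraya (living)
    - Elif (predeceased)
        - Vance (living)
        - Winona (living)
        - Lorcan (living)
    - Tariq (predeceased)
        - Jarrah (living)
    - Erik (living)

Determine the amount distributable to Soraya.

Kaspar takes one-fifth of $2,625,000 = $525,000. The remaining $2,100,000 passes to the descendants.
The descendants' portion ($2,100,000) is divided at the children's generation into 4 shares of $525,000. Erik takes $525,000. The 3 shares of the deceased (Celia, Elif, and Tariq) are combined into a pool of $1,575,000.
That pool ($1,575,000) is divided at the grandchildren's generation equally among Nell, Teodor, Soraya, Vance, Winona, Lorcan, and Jarrah: $225,000 each.

Soraya receives $225,000.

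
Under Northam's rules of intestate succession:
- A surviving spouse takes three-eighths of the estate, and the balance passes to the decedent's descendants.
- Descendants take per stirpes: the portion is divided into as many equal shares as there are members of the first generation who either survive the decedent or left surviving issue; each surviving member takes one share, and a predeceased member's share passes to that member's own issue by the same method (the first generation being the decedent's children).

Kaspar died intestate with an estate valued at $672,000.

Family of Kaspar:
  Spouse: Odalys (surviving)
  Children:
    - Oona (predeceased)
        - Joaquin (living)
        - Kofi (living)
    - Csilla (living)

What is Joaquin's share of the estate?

Odalys takes three-eighths of $672,000 = $252,000. The remaining $420,000 passes to the descendants.
The descendants' portion ($420,000) is divided into 2 shares of $210,000: Csilla takes $210,000; Oona's $210,000 share passes to Oona's issue.
Oona's share ($210,000) is divided into 2 shares of $105,000: Joaquin and Kofi each take $105,000.

Joaquin receives $105,000.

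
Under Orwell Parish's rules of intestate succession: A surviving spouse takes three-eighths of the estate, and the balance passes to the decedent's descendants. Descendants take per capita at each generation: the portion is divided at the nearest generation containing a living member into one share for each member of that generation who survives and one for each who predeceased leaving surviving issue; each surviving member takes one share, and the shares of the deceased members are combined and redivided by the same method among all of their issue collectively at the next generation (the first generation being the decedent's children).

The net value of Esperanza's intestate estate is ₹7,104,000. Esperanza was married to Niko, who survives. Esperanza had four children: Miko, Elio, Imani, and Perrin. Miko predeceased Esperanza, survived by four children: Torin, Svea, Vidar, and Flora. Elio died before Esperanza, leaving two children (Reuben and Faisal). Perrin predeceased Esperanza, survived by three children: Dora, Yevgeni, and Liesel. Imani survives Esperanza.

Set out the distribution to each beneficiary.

Niko takes three-eighths of ₹7,104,000 = ₹2,664,000. The remaining ₹4,440,000 passes to the descendants.
The descendants' portion (₹4,440,000) is divided at the children's generation into 4 shares of ₹1,110,000. Imani takes ₹1,110,000. The 3 shares of the deceased (Miko, Elio, and Perrin) are combined into a pool of ₹3,330,000.
That pool (₹3,330,000) is divided at the grandchildren's generation equally among Torin, Svea, Vidar, Flora, Reuben, Faisal, Dora, Yevgeni, and Liesel: ₹370,000 each.

Niko: ₹2,664,000; Torin: ₹370,000; Svea: ₹370,000; Vidar: ₹370,000; Flora: ₹370,000; Reuben: ₹370,000; Faisal: ₹370,000; Imani: ₹1,110,000; Dora: ₹370,000; Yevgeni: ₹370,000; Liesel: ₹370,000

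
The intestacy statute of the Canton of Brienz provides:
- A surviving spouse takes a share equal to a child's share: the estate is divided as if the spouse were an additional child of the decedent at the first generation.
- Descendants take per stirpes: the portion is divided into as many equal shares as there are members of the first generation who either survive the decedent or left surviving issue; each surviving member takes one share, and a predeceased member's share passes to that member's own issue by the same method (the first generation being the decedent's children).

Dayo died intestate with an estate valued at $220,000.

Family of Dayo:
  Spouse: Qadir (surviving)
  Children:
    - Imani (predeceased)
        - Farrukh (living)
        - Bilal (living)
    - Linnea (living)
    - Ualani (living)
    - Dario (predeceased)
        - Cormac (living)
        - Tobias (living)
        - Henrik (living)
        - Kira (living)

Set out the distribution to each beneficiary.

The spouse counts as an additional share at the children's level, so there are 5 primary shares of $44,000. Qadir takes one such share ($44,000).
The children's combined portion ($176,000) is divided into 4 shares of $44,000: Linnea and Ualani each take $44,000; Imani's $44,000 share passes to Imani's issue; Dario's $44,000 share passes to Dario's issue.
Imani's share ($44,000) is divided into 2 shares of $22,000: Farrukh and Bilal each take $22,000.
Dario's share ($44,000) is divided into 4 shares of $11,000: Cormac, Tobias, Henrik, and Kira each take $11,000.

Qadir: $44,000; Farrukh: $22,000; Bilal: $22,000; Linnea: $44,000; Ualani: $44,000; Cormac: $11,000; Tobias: $11,000; Henrik: $11,000; Kira: $11,000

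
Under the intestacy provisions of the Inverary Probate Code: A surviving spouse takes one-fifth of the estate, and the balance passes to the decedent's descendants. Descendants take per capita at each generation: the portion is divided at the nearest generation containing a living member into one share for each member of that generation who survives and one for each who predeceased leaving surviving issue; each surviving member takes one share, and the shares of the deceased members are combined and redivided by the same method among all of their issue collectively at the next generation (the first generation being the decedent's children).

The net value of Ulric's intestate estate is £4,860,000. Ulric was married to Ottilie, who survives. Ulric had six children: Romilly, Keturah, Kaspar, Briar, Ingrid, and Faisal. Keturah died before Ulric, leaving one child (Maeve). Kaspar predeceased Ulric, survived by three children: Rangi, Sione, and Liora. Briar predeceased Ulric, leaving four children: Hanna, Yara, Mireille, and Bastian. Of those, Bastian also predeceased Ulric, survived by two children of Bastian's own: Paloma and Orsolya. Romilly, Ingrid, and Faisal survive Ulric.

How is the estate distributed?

Ottilie: £972,000; Romilly: £648,000; Maeve: £243,000; Rangi: £243,000; Sione: £243,000; Liora: £243,000; Hanna: £243,000; Yara: £243,000; Mireille: £243,000; Paloma: £121,500; Orsolya: £121,500; Ingrid: £648,000; Faisal: £648,000

Ottilie takes one-fifth of £4,860,000 = £972,000. The remaining £3,888,000 passes to the descendants.
The descendants' portion (£3,888,000) is divided at the children's generation into 6 shares of £648,000. Romilly, Ingrid, and Faisal each take £648,000. The 3 shares of the deceased (Keturah, Kaspar, and Briar) are combined into a pool of £1,944,000.
That pool (£1,944,000) is divided at the grandchildren's generation into 8 shares of £243,000. Maeve, Rangi, Sione, Liora, Hanna, Yara, and Mireille each take £243,000. The remaining share for the deceased Bastian (£243,000) is carried to the next generation.
That pool (£243,000) is divided at the great-grandchildren's generation equally among Paloma and Orsolya: £121,500 each.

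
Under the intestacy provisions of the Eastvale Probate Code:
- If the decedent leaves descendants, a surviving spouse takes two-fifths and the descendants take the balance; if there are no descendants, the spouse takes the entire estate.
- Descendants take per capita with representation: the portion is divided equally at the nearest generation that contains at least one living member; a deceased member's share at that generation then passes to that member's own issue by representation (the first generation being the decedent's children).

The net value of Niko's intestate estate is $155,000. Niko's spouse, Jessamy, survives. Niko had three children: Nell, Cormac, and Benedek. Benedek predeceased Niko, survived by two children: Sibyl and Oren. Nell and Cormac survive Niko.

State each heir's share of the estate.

Jessamy: $62,000; Nell: $31,000; Cormac: $31,000; Sibyl: $15,500; Oren: $15,500

Jessamy takes two-fifths of $155,000 = $62,000. The remaining $93,000 passes to the descendants.
The descendants' portion ($93,000) is divided into 3 shares of $31,000: Nell and Cormac each take $31,000; Benedek's $31,000 share passes to Benedek's issue.
Benedek's share ($31,000) is divided into 2 shares of $15,500: Sibyl and Oren each take $15,500.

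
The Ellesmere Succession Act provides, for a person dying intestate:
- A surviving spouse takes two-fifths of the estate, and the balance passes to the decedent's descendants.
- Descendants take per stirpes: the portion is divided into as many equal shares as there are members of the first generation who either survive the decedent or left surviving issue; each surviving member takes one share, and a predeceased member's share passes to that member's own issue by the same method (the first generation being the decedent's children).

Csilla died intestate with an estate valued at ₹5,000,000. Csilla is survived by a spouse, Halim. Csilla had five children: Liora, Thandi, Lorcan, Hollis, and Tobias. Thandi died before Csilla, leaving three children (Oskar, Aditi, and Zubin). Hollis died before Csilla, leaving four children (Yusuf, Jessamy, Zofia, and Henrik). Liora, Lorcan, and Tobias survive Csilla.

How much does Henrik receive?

Halim takes two-fifths of ₹5,000,000 = ₹2,000,000. The remaining ₹3,000,000 passes to the descendants.
The descendants' portion (₹3,000,000) is divided into 5 shares of ₹600,000: Liora, Lorcan, and Tobias each take ₹600,000; Thandi's ₹600,000 share passes to Thandi's issue; Hollis's ₹600,000 share passes to Hollis's issue.
Thandi's share (₹600,000) is divided into 3 shares of ₹200,000: Oskar, Aditi, and Zubin each take ₹200,000.
Hollis's share (₹600,000) is divided into 4 shares of ₹150,000: Yusuf, Jessamy, Zofia, and Henrik each take ₹150,000.

Henrik receives ₹150,000.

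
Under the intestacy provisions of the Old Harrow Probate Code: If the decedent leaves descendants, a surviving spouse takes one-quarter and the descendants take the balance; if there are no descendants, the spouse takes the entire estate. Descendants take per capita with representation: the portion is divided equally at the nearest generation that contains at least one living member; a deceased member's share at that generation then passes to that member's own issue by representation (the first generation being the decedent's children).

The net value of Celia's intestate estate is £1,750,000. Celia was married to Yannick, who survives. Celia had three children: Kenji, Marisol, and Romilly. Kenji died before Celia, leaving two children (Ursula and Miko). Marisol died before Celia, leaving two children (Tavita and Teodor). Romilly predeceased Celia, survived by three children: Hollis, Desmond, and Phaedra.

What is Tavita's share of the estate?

Yannick takes one-quarter of £1,750,000 = £437,500. The remaining £1,312,500 passes to the descendants.
No child survives, so the initial division is made at the grandchildren's generation.
The descendants' portion (£1,312,500) is divided into 7 shares of £187,500: Ursula, Miko, Tavita, Teodor, Hollis, Desmond, and Phaedra each take £187,500.

Tavita receives £187,500.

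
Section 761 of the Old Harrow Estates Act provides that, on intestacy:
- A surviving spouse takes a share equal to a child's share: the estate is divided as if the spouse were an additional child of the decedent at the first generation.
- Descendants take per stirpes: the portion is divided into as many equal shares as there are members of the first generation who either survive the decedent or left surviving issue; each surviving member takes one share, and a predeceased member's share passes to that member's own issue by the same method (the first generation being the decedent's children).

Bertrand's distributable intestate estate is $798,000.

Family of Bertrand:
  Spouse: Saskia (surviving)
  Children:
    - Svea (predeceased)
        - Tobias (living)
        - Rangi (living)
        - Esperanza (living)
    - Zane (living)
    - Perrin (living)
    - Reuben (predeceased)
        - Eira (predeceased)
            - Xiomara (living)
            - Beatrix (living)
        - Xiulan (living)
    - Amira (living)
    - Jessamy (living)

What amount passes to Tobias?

Tobias receives $38,000.

The spouse counts as an additional share at the children's level, so there are 7 primary shares of $114,000. Saskia takes one such share ($114,000).
The children's combined portion ($684,000) is divided into 6 shares of $114,000: Zane, Perrin, Amira, and Jessamy each take $114,000; Svea's $114,000 share passes to Svea's issue; Reuben's $114,000 share passes to Reuben's issue.
Svea's share ($114,000) is divided into 3 shares of $38,000: Tobias, Rangi, and Esperanza each take $38,000.
Reuben's share ($114,000) is divided into 2 shares of $57,000: Xiulan takes $57,000; Eira's $57,000 share passes to Eira's issue.
Eira's share ($57,000) is divided into 2 shares of $28,500: Xiomara and Beatrix each take $28,500.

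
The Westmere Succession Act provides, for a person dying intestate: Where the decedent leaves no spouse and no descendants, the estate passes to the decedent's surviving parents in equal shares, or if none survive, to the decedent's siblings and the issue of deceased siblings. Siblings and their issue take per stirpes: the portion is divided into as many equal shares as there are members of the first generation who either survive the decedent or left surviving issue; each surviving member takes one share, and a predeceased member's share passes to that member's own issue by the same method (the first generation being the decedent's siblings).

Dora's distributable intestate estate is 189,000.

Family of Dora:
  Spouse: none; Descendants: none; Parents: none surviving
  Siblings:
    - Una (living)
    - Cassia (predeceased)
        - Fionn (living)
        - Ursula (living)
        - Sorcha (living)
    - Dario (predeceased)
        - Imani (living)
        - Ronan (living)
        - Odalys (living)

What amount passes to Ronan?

Ronan receives 21,000.

The entire 189,000 passes to the siblings and their issue.
That amount (189,000) is divided into 3 shares of 63,000: Una takes 63,000; Cassia's 63,000 share passes to Cassia's issue; Dario's 63,000 share passes to Dario's issue.
Cassia's share (63,000) is divided into 3 shares of 21,000: Fionn, Ursula, and Sorcha each take 21,000.
Dario's share (63,000) is divided into 3 shares of 21,000: Imani, Ronan, and Odalys each take 21,000.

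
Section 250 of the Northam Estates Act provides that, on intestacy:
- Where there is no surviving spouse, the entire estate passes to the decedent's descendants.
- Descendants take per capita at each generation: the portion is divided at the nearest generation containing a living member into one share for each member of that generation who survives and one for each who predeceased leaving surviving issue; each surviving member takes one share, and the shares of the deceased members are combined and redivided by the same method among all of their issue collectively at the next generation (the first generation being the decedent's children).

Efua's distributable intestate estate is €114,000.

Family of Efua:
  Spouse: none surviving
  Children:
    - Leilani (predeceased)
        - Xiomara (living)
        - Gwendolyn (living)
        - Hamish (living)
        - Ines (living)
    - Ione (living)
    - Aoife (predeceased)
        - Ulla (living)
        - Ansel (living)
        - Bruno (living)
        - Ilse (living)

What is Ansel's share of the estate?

Ansel receives €9,500.

The entire €114,000 passes to the descendants.
That amount (€114,000) is divided at the children's generation into 3 shares of €38,000. Ione takes €38,000. The 2 shares of the deceased (Leilani and Aoife) are combined into a pool of €76,000.
That pool (€76,000) is divided at the grandchildren's generation equally among Xiomara, Gwendolyn, Hamish, Ines, Ulla, Ansel, Bruno, and Ilse: €9,500 each.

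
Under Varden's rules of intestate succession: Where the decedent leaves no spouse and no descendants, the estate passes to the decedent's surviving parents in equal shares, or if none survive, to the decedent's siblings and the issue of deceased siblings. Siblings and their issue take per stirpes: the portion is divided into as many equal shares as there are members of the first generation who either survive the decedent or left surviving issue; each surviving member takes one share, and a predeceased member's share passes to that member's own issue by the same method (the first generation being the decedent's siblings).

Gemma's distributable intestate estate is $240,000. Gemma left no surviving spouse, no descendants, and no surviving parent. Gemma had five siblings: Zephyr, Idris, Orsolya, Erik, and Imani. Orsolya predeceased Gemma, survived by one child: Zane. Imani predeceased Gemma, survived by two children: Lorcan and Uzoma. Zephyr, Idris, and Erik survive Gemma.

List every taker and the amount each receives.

Zephyr: $48,000; Idris: $48,000; Zane: $48,000; Erik: $48,000; Lorcan: $24,000; Uzoma: $24,000

The entire $240,000 passes to the siblings and their issue.
That amount ($240,000) is divided into 5 shares of $48,000: Zephyr, Idris, and Erik each take $48,000; Orsolya's $48,000 share passes to Orsolya's issue; Imani's $48,000 share passes to Imani's issue.
Orsolya's share ($48,000) passes entirely to Zane.
Imani's share ($48,000) is divided into 2 shares of $24,000: Lorcan and Uzoma each take $24,000.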